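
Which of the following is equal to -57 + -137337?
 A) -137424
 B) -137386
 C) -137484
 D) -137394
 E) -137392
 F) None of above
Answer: D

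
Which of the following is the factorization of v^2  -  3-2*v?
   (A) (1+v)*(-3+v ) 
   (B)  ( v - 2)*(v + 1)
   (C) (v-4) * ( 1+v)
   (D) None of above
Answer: A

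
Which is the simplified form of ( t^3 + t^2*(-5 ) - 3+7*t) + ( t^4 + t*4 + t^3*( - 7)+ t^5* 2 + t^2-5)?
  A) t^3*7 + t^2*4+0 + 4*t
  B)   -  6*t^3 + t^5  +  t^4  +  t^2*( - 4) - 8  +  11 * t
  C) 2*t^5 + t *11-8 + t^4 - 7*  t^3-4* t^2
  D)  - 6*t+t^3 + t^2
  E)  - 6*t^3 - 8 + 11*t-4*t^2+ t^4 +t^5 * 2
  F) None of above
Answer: E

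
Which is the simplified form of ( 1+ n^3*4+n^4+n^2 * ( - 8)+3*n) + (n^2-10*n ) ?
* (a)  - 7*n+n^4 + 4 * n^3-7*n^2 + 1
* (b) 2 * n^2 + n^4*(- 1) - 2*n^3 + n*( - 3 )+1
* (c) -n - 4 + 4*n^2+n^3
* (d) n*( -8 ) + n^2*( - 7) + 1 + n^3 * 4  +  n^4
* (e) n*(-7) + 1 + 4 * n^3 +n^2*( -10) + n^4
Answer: a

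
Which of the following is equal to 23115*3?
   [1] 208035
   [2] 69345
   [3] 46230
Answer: 2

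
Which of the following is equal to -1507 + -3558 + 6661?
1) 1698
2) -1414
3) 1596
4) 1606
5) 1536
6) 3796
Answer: 3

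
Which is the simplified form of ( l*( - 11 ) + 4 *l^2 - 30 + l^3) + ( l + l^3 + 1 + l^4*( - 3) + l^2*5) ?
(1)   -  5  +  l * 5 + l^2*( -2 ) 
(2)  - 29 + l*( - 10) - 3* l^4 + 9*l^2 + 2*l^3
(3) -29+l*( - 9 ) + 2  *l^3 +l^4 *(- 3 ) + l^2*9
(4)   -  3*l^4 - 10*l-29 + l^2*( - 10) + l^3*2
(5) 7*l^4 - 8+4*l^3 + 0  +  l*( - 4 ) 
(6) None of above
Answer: 2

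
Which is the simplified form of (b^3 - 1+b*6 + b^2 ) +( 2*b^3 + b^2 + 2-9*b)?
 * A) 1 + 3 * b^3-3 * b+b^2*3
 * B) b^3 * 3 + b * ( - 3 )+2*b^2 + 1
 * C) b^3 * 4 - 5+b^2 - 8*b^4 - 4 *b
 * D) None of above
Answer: B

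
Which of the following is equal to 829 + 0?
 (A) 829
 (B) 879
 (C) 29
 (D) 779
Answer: A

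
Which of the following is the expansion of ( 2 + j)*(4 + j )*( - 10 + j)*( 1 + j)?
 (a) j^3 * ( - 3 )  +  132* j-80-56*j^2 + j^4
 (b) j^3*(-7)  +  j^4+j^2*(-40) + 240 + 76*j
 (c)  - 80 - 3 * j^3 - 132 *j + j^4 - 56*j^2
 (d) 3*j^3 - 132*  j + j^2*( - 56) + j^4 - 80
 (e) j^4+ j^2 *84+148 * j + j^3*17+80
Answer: c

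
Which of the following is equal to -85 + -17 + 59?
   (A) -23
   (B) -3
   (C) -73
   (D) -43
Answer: D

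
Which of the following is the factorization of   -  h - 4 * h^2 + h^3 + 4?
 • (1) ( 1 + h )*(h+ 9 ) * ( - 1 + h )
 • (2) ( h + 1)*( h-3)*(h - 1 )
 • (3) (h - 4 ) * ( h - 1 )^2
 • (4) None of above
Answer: 4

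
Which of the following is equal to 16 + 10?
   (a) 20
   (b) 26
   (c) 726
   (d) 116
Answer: b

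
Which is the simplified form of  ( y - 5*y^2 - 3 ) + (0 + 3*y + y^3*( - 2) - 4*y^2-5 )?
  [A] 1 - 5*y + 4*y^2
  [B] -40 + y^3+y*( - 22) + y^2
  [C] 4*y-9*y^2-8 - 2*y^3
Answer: C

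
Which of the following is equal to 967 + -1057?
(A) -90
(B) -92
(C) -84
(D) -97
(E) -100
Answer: A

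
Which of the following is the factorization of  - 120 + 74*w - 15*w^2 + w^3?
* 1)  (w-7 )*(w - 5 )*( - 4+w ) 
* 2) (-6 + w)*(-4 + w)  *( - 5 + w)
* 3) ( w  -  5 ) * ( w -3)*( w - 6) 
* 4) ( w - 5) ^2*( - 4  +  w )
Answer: 2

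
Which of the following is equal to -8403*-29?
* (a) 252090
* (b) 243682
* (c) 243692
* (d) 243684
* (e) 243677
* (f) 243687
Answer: f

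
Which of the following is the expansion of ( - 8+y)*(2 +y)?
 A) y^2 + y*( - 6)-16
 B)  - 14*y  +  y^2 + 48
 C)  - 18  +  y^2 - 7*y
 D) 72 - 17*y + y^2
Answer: A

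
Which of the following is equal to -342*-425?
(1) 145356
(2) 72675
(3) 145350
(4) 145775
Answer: 3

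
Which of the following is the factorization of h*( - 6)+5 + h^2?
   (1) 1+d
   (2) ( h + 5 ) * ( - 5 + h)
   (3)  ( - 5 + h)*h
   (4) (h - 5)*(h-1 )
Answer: 4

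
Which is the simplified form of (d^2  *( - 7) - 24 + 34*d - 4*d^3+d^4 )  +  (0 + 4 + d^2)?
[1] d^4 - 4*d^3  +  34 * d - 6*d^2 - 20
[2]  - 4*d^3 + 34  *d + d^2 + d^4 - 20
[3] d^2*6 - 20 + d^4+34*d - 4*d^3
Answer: 1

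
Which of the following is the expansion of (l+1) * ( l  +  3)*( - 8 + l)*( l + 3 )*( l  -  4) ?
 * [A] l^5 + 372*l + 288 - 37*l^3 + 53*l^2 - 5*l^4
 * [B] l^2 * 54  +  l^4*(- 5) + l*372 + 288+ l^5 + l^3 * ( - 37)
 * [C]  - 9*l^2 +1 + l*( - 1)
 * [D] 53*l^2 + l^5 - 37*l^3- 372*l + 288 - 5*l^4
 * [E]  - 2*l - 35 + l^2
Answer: A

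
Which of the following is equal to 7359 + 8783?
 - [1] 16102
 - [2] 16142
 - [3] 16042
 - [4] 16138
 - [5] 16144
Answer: 2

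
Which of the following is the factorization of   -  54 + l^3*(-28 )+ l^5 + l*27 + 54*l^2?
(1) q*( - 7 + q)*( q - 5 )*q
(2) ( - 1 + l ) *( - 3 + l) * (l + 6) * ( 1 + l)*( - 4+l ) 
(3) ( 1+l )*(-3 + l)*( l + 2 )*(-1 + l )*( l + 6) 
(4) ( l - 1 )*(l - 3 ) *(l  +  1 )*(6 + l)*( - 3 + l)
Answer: 4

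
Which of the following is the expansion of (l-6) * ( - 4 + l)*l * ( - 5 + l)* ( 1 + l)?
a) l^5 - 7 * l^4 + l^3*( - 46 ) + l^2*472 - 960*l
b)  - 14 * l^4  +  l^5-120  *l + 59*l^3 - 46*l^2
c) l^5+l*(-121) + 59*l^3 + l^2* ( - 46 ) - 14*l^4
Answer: b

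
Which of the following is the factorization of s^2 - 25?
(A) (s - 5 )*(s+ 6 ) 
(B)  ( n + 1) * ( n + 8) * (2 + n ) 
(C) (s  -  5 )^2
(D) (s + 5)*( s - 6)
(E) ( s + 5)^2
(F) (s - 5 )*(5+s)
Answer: F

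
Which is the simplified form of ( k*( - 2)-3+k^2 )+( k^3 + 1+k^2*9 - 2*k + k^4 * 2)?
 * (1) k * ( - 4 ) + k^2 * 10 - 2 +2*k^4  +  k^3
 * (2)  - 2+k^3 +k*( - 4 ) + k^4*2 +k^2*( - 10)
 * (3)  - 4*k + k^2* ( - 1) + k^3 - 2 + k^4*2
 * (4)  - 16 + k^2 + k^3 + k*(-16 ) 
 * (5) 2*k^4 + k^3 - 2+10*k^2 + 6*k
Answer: 1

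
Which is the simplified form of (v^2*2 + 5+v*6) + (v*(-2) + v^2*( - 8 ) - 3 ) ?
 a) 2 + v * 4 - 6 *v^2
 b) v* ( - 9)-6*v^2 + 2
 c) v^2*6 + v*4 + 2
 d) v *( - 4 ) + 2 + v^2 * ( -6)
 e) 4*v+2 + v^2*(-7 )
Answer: a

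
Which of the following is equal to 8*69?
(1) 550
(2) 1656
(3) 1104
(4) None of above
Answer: 4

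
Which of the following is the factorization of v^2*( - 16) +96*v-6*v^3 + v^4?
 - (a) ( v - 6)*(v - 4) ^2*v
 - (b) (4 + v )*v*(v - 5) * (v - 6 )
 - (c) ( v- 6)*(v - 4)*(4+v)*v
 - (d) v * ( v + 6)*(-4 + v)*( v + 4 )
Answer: c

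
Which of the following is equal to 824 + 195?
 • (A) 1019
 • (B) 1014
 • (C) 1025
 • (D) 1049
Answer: A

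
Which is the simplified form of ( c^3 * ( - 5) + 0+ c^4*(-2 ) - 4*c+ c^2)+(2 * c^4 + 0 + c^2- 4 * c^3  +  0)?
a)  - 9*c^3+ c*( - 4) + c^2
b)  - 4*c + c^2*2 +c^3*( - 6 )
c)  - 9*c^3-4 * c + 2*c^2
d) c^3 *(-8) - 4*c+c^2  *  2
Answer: c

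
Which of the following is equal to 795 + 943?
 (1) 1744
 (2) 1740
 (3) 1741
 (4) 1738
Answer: 4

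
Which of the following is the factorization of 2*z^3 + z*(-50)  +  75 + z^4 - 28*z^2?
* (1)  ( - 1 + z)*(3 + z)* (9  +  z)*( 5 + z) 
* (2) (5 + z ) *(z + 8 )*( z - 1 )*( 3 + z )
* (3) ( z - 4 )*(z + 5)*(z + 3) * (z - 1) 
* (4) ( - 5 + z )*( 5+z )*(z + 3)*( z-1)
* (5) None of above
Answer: 4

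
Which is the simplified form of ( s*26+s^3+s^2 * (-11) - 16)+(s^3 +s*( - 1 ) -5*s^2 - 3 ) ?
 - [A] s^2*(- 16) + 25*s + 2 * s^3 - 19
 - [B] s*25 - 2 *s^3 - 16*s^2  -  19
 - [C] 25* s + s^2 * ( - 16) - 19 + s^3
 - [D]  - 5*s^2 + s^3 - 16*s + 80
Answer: A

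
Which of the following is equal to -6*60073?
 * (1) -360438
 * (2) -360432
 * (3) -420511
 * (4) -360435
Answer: 1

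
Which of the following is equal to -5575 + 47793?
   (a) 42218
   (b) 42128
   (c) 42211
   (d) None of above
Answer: a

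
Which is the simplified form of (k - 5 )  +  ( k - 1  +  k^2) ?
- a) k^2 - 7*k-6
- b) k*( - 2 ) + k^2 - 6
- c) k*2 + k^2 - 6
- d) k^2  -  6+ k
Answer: c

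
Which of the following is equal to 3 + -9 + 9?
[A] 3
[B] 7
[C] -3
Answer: A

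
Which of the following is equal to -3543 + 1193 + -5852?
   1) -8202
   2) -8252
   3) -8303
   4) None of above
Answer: 1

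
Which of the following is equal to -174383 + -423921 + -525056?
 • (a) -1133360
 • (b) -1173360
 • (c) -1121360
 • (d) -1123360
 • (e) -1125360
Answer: d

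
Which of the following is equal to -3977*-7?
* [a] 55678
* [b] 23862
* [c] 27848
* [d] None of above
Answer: d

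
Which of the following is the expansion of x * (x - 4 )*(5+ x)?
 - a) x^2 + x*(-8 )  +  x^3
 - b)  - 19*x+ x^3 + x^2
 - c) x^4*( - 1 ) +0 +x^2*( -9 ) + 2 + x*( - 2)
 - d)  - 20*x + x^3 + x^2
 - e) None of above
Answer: d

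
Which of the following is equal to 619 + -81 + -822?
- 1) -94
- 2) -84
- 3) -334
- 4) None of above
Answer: 4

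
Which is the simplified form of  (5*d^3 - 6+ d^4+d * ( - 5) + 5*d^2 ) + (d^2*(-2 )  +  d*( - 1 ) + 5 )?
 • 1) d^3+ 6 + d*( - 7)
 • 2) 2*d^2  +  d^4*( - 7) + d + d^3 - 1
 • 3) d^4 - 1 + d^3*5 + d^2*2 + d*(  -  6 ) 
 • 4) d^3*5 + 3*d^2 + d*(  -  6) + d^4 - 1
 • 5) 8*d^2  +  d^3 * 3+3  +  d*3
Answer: 4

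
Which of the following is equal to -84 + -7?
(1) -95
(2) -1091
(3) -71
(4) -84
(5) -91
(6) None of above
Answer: 5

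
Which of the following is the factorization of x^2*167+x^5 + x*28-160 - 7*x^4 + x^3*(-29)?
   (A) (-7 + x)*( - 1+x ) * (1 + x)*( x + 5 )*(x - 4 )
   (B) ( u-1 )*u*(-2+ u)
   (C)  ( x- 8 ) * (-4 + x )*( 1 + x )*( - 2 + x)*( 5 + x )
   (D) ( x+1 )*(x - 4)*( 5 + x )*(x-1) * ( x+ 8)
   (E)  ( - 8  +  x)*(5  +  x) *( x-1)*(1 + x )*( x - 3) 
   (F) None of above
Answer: F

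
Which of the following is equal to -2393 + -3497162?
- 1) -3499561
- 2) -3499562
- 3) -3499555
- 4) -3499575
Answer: 3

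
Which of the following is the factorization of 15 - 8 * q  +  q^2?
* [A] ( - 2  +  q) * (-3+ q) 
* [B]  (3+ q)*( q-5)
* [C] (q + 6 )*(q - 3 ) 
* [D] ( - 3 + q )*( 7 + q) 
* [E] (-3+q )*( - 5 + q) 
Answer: E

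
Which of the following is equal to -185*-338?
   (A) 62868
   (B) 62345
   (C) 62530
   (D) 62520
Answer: C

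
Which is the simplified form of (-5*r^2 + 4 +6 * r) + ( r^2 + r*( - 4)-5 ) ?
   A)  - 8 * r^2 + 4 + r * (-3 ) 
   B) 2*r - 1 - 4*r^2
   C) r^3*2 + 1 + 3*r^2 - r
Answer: B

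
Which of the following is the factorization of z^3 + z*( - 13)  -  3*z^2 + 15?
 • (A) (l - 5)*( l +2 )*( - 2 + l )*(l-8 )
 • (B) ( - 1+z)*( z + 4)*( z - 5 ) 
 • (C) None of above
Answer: C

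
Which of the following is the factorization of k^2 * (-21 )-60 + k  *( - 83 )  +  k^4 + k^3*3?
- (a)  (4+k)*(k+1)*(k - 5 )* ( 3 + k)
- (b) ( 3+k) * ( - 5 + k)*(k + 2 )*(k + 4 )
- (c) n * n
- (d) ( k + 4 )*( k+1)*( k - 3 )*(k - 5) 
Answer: a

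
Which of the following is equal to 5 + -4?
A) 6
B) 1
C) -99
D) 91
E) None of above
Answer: B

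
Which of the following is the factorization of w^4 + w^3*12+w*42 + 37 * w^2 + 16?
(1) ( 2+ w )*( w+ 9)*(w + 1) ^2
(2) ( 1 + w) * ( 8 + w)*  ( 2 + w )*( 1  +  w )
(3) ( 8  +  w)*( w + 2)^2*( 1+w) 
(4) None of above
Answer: 2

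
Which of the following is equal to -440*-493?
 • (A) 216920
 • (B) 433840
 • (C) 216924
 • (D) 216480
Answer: A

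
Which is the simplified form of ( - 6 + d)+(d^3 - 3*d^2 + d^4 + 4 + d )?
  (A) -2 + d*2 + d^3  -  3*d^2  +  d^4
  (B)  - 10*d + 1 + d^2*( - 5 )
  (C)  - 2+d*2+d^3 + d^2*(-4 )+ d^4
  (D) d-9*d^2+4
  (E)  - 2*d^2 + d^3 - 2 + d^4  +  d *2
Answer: A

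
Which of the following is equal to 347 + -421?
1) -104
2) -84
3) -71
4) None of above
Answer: 4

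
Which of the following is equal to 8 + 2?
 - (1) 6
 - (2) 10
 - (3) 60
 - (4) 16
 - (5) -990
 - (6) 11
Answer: 2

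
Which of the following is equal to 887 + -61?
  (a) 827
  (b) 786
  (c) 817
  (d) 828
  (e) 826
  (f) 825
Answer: e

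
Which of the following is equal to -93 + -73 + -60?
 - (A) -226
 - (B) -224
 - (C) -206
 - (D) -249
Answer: A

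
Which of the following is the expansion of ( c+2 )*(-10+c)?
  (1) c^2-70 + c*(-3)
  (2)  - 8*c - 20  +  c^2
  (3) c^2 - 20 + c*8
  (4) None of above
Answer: 2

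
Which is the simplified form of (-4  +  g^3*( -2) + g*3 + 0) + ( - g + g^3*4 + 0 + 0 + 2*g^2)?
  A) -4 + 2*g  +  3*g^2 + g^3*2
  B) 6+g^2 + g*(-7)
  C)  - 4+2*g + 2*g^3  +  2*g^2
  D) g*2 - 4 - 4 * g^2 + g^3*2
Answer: C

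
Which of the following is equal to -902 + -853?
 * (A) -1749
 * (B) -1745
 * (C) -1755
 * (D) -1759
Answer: C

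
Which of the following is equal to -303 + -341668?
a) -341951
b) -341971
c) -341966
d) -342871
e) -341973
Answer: b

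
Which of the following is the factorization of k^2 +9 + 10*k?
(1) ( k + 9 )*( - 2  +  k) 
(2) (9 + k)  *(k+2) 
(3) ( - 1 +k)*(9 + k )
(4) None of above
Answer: 4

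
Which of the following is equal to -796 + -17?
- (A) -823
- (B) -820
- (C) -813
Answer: C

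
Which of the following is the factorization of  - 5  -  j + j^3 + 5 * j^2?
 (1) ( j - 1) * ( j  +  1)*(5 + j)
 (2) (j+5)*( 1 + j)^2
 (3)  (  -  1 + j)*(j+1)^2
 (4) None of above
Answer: 1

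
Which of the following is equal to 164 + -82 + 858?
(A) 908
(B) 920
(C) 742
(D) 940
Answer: D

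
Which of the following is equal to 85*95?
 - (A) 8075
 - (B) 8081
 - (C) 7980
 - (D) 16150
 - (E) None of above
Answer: A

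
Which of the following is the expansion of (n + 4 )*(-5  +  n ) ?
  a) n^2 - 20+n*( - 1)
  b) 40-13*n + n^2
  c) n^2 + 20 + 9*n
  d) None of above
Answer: a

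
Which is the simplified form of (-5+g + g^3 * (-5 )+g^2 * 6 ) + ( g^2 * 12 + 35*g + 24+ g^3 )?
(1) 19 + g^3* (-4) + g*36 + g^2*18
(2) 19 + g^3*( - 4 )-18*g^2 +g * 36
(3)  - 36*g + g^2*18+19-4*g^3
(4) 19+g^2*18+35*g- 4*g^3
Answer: 1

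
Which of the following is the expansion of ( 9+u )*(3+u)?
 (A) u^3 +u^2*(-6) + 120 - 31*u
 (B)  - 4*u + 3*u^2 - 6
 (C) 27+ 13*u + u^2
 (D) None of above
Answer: D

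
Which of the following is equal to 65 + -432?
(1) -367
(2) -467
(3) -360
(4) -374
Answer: 1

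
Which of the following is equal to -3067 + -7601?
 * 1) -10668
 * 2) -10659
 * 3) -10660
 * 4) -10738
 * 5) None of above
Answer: 1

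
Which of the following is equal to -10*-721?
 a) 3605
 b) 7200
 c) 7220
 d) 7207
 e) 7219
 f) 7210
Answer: f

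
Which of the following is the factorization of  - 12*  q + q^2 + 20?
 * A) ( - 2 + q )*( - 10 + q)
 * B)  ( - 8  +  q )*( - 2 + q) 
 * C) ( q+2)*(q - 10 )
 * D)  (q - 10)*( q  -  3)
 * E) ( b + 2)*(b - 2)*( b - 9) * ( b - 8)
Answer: A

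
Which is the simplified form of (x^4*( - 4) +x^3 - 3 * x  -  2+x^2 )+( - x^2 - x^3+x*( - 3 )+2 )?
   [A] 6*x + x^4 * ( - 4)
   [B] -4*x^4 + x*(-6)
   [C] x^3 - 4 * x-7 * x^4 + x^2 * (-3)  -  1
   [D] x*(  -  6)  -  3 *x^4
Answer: B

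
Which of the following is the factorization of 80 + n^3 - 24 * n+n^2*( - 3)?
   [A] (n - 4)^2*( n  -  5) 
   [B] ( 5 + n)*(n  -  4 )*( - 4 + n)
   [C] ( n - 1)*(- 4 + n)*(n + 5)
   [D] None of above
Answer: B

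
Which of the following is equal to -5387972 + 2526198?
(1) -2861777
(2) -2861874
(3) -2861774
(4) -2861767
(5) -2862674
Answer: 3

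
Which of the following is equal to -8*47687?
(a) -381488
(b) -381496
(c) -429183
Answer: b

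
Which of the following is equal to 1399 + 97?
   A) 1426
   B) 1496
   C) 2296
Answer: B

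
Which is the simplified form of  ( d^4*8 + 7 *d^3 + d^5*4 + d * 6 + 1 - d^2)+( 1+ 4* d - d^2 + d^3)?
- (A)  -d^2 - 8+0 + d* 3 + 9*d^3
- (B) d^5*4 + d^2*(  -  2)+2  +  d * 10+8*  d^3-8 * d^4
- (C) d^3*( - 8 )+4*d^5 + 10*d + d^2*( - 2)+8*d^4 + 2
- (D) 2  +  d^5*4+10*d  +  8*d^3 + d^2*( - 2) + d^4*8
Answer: D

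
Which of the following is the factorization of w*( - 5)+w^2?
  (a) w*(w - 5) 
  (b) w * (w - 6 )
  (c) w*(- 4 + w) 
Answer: a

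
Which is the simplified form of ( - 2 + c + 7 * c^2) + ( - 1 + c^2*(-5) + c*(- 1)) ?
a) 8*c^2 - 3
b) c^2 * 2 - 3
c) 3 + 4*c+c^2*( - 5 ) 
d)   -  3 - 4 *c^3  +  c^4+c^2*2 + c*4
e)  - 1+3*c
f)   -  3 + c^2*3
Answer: b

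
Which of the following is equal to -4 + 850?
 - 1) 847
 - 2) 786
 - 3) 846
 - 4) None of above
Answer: 3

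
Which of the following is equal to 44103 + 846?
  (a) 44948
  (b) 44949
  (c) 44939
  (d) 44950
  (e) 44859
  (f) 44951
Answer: b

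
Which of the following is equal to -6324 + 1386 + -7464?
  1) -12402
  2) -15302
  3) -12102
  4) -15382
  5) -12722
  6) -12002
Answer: 1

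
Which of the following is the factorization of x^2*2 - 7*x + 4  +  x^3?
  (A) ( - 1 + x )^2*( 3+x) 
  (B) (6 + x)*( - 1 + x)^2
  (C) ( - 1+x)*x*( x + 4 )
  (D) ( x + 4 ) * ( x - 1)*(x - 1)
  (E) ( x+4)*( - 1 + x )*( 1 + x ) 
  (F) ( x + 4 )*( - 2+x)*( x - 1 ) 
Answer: D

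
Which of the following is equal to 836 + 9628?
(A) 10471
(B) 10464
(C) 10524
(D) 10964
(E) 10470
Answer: B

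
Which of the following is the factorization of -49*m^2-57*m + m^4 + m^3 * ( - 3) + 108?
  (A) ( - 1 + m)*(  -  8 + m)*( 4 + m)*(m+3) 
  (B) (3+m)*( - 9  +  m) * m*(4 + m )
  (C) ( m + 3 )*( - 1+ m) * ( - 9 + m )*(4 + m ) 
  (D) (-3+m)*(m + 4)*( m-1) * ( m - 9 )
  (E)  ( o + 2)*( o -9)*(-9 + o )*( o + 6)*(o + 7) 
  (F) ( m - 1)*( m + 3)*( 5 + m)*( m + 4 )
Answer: C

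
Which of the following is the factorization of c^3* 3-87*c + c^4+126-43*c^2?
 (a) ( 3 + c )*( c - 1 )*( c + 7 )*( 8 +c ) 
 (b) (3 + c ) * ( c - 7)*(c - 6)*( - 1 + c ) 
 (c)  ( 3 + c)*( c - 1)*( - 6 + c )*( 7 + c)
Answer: c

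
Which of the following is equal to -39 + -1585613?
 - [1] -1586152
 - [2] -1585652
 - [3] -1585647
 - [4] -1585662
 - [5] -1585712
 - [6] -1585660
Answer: 2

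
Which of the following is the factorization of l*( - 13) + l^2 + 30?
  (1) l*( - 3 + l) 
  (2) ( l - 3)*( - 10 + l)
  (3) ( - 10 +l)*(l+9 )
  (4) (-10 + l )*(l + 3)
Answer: 2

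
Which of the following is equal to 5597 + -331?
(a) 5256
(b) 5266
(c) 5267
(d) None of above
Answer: b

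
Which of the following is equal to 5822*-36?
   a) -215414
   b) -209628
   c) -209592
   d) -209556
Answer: c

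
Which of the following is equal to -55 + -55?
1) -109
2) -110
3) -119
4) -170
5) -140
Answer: 2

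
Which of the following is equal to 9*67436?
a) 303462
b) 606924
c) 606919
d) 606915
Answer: b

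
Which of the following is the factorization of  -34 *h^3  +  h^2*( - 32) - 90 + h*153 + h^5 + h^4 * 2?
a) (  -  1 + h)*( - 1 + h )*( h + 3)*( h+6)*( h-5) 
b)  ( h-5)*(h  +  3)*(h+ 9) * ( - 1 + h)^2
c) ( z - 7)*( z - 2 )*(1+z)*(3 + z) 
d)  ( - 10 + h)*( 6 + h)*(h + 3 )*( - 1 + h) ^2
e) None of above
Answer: a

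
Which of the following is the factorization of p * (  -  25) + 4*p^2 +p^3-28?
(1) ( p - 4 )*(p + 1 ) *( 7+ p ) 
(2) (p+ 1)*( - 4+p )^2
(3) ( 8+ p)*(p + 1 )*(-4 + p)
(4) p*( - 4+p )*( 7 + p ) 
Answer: 1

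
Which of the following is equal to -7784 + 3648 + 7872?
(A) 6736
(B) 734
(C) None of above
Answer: C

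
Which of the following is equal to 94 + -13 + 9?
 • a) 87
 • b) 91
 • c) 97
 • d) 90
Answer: d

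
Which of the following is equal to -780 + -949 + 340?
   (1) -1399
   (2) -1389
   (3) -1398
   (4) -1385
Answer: 2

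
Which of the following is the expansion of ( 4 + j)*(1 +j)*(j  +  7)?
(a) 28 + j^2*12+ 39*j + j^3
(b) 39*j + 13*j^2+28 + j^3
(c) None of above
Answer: a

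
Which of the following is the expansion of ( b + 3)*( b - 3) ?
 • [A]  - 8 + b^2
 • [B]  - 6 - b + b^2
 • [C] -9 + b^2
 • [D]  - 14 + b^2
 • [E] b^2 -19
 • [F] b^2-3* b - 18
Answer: C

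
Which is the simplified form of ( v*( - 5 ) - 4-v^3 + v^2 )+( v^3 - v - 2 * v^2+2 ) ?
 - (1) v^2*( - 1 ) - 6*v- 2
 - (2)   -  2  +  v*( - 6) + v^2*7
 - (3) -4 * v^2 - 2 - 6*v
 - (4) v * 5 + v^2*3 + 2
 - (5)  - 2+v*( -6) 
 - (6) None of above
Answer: 1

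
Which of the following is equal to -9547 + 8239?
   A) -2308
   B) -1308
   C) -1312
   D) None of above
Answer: B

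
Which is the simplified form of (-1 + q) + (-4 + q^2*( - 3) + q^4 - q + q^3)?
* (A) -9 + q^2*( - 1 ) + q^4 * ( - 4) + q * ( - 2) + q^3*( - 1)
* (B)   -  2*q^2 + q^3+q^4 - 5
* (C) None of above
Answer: C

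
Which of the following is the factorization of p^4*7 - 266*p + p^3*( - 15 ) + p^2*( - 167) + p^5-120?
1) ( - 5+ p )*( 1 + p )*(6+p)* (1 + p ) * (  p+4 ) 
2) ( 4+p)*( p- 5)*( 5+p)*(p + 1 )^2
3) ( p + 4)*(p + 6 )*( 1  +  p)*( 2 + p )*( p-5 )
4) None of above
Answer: 1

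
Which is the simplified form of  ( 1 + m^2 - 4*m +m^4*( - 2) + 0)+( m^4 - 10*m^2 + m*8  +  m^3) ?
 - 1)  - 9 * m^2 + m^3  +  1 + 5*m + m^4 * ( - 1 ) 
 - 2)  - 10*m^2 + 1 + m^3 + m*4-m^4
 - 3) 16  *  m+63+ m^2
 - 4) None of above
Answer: 4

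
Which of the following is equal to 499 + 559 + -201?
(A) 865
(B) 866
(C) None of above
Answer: C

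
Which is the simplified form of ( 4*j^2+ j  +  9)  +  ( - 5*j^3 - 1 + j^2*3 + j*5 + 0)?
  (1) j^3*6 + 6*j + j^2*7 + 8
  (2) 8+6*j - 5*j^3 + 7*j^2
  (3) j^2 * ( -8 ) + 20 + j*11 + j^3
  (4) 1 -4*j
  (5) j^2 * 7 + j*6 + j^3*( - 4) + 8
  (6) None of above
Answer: 2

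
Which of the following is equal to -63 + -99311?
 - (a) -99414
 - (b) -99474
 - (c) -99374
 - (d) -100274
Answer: c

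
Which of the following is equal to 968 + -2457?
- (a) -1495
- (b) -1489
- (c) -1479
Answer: b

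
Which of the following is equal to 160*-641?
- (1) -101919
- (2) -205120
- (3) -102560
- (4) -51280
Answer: 3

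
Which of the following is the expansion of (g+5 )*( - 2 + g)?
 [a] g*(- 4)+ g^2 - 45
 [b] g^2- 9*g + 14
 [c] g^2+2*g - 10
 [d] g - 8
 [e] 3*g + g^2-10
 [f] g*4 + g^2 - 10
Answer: e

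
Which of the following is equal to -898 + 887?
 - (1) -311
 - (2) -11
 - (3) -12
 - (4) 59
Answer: 2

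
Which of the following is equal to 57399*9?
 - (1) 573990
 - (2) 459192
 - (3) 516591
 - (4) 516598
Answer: 3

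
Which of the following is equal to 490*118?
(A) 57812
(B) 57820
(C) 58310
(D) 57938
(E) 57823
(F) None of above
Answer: B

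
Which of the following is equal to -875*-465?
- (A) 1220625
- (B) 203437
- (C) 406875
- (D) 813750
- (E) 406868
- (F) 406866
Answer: C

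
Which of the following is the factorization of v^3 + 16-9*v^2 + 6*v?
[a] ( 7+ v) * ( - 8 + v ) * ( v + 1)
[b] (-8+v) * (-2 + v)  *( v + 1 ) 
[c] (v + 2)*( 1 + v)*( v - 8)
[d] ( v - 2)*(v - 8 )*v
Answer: b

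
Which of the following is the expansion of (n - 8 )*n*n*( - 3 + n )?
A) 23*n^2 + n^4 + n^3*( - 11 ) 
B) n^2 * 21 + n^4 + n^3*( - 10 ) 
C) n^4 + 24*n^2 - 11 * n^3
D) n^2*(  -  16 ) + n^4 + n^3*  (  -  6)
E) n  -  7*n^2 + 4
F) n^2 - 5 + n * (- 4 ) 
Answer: C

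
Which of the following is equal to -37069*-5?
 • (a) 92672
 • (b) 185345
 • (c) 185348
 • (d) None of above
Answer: b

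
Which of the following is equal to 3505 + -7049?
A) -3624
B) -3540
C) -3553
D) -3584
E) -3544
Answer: E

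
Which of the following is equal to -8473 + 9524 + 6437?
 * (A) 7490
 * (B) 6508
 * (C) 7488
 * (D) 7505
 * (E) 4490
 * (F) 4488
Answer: C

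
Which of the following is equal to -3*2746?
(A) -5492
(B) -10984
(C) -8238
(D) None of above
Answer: C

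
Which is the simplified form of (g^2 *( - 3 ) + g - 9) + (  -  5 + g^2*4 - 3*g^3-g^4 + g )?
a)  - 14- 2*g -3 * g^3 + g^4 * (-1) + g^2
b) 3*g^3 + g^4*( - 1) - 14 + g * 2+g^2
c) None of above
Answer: c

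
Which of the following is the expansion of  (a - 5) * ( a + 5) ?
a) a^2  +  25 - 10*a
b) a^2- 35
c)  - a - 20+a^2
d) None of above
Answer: d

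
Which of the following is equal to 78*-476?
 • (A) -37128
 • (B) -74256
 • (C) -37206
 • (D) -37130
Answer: A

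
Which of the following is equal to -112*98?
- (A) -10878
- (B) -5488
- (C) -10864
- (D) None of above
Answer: D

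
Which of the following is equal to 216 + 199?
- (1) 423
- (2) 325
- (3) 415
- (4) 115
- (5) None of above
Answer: 3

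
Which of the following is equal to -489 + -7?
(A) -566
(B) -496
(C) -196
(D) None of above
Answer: B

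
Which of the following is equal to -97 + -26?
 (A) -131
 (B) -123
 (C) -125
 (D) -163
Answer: B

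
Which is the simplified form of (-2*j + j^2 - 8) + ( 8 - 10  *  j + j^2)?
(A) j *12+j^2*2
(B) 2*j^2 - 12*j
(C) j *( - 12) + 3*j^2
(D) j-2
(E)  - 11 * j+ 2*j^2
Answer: B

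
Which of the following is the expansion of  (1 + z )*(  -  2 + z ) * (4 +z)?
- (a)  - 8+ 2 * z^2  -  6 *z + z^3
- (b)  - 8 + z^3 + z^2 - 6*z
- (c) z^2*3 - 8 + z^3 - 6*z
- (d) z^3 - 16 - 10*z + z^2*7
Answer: c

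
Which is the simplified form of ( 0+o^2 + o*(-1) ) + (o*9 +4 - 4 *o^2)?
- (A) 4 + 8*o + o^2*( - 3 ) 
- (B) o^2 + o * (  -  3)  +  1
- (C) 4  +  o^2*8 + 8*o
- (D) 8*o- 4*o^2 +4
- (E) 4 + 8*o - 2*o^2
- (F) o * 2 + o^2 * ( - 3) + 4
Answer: A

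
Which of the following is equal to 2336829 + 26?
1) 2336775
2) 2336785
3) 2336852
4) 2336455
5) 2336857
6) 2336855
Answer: 6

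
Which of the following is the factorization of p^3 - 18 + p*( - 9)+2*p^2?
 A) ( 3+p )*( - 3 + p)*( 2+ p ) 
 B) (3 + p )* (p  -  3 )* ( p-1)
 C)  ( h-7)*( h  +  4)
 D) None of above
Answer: A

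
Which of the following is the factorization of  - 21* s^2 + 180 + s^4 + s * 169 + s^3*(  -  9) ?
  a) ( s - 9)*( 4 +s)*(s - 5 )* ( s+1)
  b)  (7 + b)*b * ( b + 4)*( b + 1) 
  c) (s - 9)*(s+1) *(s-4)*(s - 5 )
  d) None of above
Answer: a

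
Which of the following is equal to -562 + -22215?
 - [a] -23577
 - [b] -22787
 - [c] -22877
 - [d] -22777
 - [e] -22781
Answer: d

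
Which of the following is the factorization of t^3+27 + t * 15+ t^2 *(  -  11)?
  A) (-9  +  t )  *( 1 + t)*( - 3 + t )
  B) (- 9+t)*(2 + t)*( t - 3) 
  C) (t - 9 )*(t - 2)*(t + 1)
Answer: A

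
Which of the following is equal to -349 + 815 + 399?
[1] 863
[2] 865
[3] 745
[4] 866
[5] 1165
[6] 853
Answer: 2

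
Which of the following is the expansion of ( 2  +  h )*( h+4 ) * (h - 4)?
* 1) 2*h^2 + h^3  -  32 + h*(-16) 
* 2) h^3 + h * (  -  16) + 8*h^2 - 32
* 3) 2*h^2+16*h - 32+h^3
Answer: 1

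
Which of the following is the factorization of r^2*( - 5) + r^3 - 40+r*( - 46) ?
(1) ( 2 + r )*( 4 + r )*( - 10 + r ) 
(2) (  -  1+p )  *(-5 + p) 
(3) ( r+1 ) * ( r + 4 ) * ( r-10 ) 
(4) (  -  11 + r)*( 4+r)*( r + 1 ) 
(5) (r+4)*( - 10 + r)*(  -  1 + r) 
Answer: 3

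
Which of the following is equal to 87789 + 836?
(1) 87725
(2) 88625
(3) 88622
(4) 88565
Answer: 2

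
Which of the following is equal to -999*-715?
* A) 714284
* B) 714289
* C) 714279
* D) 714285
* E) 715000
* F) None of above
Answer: D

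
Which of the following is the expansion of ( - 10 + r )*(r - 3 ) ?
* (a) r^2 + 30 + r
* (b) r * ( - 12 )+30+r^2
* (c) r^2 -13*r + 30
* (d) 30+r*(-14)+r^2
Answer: c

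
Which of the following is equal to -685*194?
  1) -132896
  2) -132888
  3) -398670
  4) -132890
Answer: 4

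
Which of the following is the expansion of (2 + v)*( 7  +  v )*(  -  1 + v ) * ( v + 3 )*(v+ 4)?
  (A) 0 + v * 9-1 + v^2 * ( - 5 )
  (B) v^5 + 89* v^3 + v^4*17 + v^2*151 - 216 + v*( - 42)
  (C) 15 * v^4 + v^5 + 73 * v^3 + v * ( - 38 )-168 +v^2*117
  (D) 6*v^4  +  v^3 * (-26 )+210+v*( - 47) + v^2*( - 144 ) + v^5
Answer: C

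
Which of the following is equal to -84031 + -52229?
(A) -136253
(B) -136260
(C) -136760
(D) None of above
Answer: B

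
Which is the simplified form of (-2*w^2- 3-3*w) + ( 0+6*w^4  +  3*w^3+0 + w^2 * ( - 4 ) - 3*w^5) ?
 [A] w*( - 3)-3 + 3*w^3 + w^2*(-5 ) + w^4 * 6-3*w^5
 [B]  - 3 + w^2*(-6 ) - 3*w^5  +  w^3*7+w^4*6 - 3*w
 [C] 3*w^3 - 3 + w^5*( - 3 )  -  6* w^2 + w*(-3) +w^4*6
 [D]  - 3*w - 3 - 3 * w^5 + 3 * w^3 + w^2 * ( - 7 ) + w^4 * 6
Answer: C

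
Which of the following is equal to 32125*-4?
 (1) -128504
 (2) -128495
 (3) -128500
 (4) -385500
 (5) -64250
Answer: 3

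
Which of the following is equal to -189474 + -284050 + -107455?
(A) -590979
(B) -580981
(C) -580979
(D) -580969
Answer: C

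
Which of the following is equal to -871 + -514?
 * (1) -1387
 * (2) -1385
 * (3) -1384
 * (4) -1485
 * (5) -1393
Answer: 2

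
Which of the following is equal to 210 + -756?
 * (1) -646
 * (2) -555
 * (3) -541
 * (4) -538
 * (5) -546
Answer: 5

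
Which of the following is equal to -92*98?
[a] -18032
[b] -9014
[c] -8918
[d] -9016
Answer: d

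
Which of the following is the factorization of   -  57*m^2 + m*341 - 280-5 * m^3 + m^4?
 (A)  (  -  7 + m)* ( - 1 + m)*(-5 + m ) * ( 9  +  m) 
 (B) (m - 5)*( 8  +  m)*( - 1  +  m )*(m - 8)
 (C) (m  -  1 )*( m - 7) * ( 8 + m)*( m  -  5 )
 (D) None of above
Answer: C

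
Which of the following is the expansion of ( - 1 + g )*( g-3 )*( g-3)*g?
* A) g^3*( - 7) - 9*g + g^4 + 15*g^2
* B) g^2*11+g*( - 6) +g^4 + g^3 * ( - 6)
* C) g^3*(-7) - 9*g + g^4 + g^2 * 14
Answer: A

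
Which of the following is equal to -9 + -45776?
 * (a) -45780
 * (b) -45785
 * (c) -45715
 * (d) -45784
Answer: b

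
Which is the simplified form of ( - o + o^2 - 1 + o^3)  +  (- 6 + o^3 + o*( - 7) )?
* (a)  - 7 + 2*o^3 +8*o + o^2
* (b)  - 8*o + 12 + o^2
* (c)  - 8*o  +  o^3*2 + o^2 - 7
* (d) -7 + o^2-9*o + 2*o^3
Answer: c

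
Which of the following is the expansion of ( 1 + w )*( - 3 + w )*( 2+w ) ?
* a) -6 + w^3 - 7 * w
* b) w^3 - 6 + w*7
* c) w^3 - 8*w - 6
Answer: a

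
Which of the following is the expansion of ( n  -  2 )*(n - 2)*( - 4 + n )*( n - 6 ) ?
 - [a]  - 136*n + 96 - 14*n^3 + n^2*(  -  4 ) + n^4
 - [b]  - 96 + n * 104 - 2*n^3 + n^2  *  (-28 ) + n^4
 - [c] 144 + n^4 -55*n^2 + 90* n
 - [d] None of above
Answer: d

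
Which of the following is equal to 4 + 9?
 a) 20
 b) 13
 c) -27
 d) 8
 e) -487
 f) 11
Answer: b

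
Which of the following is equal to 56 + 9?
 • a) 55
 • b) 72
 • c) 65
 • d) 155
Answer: c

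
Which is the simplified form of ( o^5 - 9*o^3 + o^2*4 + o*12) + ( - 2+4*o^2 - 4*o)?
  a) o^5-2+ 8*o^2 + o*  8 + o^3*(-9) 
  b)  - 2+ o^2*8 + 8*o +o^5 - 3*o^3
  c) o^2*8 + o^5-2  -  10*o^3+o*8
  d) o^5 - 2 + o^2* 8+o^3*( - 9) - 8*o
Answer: a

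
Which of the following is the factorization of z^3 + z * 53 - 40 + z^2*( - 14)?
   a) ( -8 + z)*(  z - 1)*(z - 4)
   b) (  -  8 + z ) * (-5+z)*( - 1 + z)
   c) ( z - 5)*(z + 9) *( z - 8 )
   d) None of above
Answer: b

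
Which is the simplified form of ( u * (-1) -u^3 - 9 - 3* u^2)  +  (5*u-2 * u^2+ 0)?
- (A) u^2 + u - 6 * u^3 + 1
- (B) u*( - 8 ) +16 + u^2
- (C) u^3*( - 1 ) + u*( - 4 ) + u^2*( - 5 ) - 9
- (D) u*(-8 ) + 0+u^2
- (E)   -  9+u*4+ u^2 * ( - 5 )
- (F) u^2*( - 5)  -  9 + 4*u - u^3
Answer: F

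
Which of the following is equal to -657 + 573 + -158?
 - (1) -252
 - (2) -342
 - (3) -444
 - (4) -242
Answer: 4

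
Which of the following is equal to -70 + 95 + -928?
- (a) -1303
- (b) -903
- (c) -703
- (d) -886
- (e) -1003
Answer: b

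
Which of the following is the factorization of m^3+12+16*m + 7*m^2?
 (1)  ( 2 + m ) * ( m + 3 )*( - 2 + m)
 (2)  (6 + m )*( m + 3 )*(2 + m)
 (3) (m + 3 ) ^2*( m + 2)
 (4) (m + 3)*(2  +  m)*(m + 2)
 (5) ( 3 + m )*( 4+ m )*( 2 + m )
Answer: 4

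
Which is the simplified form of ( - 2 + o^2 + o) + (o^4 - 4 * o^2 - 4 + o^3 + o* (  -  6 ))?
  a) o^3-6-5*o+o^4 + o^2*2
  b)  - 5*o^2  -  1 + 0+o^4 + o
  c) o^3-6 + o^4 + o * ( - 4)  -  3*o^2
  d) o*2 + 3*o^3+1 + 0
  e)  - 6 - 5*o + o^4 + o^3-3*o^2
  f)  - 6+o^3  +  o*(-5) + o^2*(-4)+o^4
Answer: e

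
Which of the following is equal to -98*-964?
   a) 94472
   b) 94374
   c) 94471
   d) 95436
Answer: a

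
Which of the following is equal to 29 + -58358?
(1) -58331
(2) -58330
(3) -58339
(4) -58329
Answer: 4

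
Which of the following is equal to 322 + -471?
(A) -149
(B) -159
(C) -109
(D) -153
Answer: A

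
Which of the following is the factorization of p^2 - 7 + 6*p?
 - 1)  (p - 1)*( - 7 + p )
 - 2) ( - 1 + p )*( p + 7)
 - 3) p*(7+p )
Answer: 2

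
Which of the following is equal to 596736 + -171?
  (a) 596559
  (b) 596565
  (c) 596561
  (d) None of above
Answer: b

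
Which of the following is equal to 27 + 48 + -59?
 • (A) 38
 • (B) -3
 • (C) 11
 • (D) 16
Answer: D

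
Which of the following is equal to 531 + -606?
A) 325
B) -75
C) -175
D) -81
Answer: B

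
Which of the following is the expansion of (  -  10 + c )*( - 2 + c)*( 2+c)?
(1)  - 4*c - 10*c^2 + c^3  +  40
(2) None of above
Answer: 1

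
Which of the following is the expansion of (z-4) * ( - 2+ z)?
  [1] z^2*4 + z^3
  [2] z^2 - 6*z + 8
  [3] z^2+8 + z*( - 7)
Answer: 2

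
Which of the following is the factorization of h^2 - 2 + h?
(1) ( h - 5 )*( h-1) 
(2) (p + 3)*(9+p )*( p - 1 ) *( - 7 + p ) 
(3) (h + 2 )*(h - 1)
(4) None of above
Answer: 3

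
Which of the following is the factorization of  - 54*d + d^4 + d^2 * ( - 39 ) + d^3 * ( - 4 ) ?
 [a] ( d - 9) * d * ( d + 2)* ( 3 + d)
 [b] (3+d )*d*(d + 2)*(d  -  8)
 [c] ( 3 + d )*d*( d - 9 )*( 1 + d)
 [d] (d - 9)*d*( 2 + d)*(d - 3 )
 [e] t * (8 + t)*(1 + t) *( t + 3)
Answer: a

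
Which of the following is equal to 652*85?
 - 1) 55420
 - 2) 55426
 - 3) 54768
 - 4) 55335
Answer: 1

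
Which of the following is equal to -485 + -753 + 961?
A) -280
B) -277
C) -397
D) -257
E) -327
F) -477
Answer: B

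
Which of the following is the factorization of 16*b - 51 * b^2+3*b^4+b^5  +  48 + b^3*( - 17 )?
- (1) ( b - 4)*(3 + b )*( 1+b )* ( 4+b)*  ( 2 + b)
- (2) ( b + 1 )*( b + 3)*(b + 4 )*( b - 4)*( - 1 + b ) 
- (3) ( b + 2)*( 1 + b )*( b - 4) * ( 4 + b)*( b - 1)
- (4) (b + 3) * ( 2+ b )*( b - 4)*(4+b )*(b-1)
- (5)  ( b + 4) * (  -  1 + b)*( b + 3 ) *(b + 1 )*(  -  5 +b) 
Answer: 2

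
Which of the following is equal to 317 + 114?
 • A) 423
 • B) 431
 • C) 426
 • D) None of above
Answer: B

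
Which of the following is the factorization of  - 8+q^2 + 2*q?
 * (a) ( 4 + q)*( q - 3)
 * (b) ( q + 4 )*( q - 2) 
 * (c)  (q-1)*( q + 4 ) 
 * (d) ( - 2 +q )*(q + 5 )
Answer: b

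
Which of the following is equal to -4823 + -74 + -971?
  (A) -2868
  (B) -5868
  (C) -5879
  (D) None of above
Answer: B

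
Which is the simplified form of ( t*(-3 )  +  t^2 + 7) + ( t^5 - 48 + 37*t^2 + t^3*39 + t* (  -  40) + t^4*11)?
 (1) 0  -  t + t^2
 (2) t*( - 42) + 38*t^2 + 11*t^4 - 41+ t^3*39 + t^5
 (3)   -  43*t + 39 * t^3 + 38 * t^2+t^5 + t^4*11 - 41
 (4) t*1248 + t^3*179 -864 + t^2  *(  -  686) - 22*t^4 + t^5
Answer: 3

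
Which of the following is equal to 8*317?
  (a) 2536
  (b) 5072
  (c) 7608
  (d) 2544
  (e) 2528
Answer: a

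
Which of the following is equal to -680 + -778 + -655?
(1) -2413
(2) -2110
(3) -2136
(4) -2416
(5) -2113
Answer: 5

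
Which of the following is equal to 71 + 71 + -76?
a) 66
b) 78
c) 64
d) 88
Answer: a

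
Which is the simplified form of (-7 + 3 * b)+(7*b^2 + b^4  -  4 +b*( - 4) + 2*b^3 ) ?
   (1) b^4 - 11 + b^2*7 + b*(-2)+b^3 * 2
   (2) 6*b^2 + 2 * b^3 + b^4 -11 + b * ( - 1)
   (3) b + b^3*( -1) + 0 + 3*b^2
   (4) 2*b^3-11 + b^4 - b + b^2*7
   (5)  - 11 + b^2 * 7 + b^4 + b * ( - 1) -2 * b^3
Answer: 4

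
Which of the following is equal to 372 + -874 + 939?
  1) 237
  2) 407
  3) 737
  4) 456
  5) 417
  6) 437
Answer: 6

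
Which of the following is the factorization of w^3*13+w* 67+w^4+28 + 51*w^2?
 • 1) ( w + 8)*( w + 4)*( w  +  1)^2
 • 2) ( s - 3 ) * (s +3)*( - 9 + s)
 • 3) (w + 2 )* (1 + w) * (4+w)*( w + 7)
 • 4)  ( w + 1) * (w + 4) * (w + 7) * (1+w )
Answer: 4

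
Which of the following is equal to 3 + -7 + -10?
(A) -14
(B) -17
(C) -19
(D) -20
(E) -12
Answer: A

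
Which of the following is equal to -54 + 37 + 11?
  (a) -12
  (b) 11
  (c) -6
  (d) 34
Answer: c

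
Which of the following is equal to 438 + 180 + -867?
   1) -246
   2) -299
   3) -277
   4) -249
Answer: 4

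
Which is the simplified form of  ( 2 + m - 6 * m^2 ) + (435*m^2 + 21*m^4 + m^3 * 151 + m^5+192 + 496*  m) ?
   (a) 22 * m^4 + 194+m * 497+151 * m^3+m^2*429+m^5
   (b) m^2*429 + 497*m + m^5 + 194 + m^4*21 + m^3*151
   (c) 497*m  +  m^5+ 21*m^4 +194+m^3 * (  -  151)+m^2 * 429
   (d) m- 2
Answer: b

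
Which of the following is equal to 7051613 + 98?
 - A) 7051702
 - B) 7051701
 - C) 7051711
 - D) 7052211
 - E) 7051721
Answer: C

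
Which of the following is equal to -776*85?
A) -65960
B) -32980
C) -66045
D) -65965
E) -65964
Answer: A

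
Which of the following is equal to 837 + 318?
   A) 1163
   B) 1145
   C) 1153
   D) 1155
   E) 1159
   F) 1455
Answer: D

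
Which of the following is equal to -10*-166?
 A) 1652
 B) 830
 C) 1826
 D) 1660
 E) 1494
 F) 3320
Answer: D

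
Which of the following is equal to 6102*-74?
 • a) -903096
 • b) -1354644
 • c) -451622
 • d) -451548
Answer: d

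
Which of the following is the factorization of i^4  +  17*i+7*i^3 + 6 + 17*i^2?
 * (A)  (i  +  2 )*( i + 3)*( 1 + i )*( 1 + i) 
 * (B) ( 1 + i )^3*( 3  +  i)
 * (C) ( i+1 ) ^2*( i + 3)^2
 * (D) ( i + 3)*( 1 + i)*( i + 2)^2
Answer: A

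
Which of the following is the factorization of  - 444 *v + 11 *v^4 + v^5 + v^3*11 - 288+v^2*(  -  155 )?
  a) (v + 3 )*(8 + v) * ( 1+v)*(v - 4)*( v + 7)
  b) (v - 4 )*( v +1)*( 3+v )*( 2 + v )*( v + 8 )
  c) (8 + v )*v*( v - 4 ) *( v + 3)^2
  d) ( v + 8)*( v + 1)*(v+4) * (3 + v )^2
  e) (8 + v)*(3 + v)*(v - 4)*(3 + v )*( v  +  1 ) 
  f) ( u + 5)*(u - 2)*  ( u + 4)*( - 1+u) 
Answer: e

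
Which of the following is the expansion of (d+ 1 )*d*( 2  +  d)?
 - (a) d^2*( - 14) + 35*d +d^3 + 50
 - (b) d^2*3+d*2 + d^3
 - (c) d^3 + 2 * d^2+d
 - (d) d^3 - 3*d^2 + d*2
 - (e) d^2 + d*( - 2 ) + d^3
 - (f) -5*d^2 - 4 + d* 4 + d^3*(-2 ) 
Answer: b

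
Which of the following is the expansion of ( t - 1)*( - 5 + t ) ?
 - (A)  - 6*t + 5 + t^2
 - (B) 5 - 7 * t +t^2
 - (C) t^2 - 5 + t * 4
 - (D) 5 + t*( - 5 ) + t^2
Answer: A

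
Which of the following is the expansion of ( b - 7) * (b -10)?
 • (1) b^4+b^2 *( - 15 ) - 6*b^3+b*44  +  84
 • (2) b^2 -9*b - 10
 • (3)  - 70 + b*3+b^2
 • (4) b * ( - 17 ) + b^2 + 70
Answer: 4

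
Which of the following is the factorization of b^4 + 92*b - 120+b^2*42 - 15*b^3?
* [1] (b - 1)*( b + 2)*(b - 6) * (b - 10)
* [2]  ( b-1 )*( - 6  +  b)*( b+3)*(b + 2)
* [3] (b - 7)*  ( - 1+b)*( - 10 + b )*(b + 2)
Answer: 1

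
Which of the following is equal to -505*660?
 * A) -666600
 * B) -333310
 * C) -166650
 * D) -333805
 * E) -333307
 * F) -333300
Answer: F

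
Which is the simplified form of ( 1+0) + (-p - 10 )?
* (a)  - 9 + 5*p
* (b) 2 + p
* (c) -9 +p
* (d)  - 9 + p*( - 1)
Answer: d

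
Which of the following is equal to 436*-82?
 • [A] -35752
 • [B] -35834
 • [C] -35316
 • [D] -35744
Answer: A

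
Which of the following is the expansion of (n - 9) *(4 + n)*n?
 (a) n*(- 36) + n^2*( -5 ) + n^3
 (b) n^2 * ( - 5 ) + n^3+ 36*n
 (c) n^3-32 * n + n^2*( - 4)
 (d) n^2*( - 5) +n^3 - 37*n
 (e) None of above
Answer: a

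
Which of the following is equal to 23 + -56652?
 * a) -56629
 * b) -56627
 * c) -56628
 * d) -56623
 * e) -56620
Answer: a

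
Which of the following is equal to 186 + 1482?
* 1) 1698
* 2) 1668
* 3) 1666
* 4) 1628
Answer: 2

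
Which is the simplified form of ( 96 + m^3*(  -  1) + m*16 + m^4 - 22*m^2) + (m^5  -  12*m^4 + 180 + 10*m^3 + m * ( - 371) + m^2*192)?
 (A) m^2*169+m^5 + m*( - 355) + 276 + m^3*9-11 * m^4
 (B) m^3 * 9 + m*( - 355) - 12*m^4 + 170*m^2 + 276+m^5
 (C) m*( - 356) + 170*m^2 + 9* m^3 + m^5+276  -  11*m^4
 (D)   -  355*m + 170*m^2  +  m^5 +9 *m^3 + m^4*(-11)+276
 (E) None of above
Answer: D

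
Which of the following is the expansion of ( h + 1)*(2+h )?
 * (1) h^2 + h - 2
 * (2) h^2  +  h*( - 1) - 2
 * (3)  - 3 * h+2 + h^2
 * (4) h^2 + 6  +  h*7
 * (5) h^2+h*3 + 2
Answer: 5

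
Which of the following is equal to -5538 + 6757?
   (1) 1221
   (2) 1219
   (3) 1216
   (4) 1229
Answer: 2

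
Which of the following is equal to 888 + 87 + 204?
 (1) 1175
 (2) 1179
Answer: 2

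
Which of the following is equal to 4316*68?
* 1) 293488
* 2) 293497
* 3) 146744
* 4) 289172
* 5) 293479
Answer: 1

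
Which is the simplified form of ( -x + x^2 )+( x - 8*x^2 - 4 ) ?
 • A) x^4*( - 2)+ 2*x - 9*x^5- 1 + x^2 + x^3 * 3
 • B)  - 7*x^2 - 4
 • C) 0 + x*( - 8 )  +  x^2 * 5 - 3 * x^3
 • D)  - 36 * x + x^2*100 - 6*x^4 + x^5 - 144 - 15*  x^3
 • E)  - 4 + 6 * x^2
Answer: B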